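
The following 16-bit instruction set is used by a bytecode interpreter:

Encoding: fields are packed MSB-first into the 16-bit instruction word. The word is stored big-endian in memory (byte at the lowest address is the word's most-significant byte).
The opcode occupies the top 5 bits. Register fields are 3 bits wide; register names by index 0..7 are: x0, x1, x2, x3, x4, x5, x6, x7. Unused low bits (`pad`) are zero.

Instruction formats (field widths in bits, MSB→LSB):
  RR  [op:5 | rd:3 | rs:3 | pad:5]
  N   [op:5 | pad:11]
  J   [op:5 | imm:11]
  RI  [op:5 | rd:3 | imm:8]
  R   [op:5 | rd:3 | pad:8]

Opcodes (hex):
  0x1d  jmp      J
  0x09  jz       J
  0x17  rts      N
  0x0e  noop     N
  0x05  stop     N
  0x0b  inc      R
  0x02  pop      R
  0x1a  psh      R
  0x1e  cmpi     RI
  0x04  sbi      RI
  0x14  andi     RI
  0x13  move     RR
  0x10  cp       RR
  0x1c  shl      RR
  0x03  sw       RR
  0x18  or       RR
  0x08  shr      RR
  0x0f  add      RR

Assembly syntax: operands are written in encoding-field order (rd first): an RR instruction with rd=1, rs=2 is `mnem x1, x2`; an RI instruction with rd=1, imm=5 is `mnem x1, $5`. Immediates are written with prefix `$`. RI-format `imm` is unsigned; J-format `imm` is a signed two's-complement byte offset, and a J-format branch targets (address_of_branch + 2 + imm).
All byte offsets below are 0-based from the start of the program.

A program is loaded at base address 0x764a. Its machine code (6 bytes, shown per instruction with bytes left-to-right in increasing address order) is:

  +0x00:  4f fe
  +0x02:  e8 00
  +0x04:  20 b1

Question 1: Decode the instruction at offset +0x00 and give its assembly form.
jz $-2

off 0x00: read 4f fe as big → 0x4ffe
  top 5b → 0x9 → jz [J]
  imm: (w>>0)&0x7ff=0x7fe (s11→-2) → $-2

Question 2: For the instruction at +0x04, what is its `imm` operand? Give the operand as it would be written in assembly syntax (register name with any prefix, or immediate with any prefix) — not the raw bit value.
$177

[04] 20 b1 → 0x20b1
  opcode bits[15:11]=0x4: sbi/RI
  rd@[10:8]=0x0 ⇒ x0
  imm@[7:0]=0xb1 ⇒ $177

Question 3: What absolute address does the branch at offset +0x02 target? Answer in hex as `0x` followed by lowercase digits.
0x764e

+0x02: e8 00 ⇒ word 0xe800 (big)
  op=0xe800>>11=0x1d ⇒ jmp (J)
  [10:0] imm=0 = $0
  target = base 0x764a + off 0x02 + 2 + imm 0 = 0x764e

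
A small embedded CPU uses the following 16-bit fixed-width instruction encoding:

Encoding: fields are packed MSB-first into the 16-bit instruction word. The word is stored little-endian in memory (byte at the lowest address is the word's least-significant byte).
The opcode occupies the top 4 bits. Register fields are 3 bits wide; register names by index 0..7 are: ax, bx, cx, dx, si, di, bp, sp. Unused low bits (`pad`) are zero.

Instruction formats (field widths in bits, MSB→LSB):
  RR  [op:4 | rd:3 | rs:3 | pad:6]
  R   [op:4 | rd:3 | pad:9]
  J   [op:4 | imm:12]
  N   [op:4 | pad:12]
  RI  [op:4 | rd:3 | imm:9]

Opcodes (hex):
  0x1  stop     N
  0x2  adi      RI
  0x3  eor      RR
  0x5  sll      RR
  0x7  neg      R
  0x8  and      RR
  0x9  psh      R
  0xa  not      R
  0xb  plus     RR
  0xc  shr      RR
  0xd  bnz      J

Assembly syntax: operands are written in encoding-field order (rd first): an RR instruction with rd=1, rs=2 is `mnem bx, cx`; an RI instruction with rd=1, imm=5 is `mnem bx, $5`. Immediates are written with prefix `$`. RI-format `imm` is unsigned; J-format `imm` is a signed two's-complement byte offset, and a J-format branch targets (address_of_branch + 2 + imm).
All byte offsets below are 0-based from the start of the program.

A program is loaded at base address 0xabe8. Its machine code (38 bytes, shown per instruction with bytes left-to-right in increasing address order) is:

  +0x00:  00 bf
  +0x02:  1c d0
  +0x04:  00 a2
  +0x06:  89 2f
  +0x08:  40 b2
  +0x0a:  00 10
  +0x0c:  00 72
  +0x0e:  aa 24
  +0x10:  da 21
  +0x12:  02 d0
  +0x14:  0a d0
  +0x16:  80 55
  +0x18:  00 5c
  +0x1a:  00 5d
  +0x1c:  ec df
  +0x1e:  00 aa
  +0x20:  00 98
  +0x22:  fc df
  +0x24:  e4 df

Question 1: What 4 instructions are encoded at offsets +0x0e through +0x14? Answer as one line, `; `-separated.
+0x0e: aa 24 ⇒ word 0x24aa (little)
  top 4b → 0x2 → adi [RI]
  rd@[11:9]=0x2 ⇒ cx
  imm@[8:0]=0xaa ⇒ $170
+0x10: da 21 ⇒ word 0x21da (little)
  top 4b → 0x2 → adi [RI]
  rd@[11:9]=0x0 ⇒ ax
  imm@[8:0]=0x1da ⇒ $474
+0x12: 02 d0 ⇒ word 0xd002 (little)
  top 4b → 0xd → bnz [J]
  imm@[11:0]=0x2 ⇒ $2
+0x14: 0a d0 ⇒ word 0xd00a (little)
  top 4b → 0xd → bnz [J]
  imm@[11:0]=0xa ⇒ $10

adi cx, $170; adi ax, $474; bnz $2; bnz $10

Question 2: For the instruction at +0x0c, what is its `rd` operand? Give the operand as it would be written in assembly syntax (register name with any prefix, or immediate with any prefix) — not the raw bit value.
@+0c  little-endian(00 72) = 0x7200
  opcode bits[15:12]=0x7: neg/R
  [11:9] rd=1 = bx

bx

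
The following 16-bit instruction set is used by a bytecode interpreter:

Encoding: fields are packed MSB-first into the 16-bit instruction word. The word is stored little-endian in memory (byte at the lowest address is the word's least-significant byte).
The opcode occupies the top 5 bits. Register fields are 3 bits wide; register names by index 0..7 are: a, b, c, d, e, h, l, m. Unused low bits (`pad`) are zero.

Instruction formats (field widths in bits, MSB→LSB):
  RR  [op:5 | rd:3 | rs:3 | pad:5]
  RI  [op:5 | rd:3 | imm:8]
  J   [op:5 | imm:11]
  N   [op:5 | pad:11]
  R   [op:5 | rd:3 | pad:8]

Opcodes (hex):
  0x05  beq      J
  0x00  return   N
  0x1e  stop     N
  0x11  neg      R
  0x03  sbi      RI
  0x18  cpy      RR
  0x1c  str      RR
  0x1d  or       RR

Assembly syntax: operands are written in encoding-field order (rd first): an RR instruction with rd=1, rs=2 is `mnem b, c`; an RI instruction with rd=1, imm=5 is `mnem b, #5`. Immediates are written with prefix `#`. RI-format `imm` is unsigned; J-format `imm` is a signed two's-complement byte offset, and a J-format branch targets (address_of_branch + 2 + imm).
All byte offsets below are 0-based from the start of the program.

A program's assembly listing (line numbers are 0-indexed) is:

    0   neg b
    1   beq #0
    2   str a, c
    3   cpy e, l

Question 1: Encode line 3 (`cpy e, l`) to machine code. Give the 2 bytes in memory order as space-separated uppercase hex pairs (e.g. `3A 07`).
C0 C4

L3: cpy op=0x18:5|rd=4:3|rs=6:3|pad=0:5 ⇒ 0xc4c0 ⇒ little c0 c4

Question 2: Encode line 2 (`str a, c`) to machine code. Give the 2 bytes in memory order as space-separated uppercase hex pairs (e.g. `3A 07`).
40 E0

L2: str op=0x1c:5|rd=0:3|rs=2:3|pad=0:5 ⇒ 0xe040 ⇒ little 40 e0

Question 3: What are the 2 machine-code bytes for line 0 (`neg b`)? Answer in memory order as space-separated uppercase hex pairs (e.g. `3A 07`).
00 89

0. neg fields op=0x11:5|rd=1:3|pad=0:8 → word 8900h → 00 89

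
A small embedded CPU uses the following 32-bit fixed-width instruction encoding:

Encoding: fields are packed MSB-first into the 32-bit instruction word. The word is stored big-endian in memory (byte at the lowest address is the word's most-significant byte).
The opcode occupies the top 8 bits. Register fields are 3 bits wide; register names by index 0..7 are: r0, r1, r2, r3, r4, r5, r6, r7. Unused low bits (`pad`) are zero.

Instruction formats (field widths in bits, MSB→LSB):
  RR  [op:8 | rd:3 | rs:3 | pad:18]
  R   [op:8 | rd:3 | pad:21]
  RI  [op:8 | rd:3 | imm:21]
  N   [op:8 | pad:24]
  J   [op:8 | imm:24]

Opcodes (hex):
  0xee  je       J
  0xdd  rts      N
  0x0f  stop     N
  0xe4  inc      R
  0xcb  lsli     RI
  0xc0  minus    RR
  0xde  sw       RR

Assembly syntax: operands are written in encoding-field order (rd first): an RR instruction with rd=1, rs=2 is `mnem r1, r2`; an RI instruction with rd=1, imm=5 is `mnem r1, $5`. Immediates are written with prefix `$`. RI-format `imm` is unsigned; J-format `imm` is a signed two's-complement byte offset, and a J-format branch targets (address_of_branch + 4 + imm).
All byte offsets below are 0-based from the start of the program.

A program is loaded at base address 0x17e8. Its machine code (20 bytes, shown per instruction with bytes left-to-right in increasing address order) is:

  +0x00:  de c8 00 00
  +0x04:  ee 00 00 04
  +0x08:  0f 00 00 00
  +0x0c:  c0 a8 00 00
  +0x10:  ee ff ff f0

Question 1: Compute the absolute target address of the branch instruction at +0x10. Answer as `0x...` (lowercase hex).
off 0x10: read ee ff ff f0 as big → 0xeefffff0
  top 8b → 0xee → je [J]
  imm@[23:0]=0xfffff0 (s24→-16) ⇒ $-16
  target = base 0x17e8 + off 0x10 + 4 + imm -16 = 0x17ec

0x17ec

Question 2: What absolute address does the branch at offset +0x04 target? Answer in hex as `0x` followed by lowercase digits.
+0x04: ee 00 00 04 ⇒ word 0xee000004 (big)
  op=0xee000004>>24=0xee ⇒ je (J)
  [23:0] imm=4 = $4
  target = base 0x17e8 + off 0x04 + 4 + imm 4 = 0x17f4

0x17f4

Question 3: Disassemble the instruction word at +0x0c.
minus r5, r2

+0x0c: c0 a8 00 00 ⇒ word 0xc0a80000 (big)
  op=0xc0a80000>>24=0xc0 ⇒ minus (RR)
  [23:21] rd=5 = r5
  [20:18] rs=2 = r2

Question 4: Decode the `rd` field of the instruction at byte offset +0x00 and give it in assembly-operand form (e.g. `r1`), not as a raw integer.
[00] de c8 00 00 → 0xdec80000
  op=0xdec80000>>24=0xde ⇒ sw (RR)
  rd@[23:21]=0x6 ⇒ r6
  rs@[20:18]=0x2 ⇒ r2

r6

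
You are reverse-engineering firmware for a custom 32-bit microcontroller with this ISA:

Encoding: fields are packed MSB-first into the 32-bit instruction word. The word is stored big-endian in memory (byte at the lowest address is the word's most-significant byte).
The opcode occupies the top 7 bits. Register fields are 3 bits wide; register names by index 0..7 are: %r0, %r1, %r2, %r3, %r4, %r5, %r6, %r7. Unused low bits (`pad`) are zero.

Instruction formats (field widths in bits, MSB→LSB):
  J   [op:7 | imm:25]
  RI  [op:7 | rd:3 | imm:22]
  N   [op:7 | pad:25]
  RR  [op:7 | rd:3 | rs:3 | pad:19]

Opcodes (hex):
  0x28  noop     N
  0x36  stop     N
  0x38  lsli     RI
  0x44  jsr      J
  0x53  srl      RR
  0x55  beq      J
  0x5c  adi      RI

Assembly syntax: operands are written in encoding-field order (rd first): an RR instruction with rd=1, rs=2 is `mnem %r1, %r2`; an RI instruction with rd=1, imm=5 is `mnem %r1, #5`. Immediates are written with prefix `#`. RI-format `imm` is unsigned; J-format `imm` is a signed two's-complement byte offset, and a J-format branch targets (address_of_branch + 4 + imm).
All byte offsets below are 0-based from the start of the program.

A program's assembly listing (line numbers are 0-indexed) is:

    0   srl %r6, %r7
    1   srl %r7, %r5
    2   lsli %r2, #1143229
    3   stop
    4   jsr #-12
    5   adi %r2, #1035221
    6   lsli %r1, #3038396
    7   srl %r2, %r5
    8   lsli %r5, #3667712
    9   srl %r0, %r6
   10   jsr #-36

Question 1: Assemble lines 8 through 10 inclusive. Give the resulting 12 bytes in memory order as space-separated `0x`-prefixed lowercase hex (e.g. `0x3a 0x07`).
L8: lsli op=0x38:7|rd=5:3|imm=3667712:22 ⇒ 0x7177f700 ⇒ big 71 77 f7 00
L9: srl op=0x53:7|rd=0:3|rs=6:3|pad=0:19 ⇒ 0xa6300000 ⇒ big a6 30 00 00
L10: jsr op=0x44:7|imm=-36:25 ⇒ 0x89ffffdc ⇒ big 89 ff ff dc

0x71 0x77 0xf7 0x00 0xa6 0x30 0x00 0x00 0x89 0xff 0xff 0xdc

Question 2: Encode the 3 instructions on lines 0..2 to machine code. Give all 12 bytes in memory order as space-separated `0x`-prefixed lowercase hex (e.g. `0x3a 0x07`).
0xa7 0xb8 0x00 0x00 0xa7 0xe8 0x00 0x00 0x70 0x91 0x71 0xbd

L0: srl op=0x53:7|rd=6:3|rs=7:3|pad=0:19 ⇒ 0xa7b80000 ⇒ big a7 b8 00 00
L1: srl op=0x53:7|rd=7:3|rs=5:3|pad=0:19 ⇒ 0xa7e80000 ⇒ big a7 e8 00 00
L2: lsli op=0x38:7|rd=2:3|imm=1143229:22 ⇒ 0x709171bd ⇒ big 70 91 71 bd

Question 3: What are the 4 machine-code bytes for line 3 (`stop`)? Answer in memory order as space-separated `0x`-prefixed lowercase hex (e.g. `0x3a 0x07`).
3. stop fields op=0x36:7|pad=0:25 → word 6c000000h → 6c 00 00 00

0x6c 0x00 0x00 0x00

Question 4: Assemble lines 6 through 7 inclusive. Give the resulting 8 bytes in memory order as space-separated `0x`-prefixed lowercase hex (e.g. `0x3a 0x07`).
0x70 0x6e 0x5c 0xbc 0xa6 0xa8 0x00 0x00

L6: lsli op=0x38:7|rd=1:3|imm=3038396:22 ⇒ 0x706e5cbc ⇒ big 70 6e 5c bc
L7: srl op=0x53:7|rd=2:3|rs=5:3|pad=0:19 ⇒ 0xa6a80000 ⇒ big a6 a8 00 00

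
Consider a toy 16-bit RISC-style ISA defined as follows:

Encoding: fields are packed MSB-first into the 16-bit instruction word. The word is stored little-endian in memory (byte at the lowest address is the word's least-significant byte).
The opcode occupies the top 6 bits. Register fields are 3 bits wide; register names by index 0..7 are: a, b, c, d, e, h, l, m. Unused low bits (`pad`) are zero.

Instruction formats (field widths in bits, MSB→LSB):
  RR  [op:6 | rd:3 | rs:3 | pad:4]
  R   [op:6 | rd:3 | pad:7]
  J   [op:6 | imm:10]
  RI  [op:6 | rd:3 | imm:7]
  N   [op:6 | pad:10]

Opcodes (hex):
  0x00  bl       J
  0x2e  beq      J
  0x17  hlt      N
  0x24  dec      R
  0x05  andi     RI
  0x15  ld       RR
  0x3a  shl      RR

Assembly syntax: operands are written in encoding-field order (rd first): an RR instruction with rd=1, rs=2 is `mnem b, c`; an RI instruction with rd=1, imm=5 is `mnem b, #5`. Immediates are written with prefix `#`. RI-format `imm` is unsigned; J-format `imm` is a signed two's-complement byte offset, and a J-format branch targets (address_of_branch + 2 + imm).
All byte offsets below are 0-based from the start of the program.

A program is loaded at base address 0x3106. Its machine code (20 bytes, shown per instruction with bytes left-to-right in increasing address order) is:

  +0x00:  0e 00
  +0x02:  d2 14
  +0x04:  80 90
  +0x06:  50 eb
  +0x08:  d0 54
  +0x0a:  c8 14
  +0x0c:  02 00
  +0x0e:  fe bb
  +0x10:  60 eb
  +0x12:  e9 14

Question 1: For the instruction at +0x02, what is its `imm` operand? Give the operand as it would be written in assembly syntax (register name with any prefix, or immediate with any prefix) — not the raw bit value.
#82

@+02  little-endian(d2 14) = 0x14d2
  opcode bits[15:10]=0x5: andi/RI
  [9:7] rd=1 = b
  [6:0] imm=82 = #82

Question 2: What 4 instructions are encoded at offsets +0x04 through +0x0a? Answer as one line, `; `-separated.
@+04  little-endian(80 90) = 0x9080
  top 6b → 0x24 → dec [R]
  [9:7] rd=1 = b
@+06  little-endian(50 eb) = 0xeb50
  top 6b → 0x3a → shl [RR]
  [9:7] rd=6 = l
  [6:4] rs=5 = h
@+08  little-endian(d0 54) = 0x54d0
  top 6b → 0x15 → ld [RR]
  [9:7] rd=1 = b
  [6:4] rs=5 = h
@+0a  little-endian(c8 14) = 0x14c8
  top 6b → 0x5 → andi [RI]
  [9:7] rd=1 = b
  [6:0] imm=72 = #72

dec b; shl l, h; ld b, h; andi b, #72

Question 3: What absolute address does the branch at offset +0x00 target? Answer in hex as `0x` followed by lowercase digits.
0x3116

off 0x00: read 0e 00 as little → 0x000e
  opcode bits[15:10]=0x0: bl/J
  imm@[9:0]=0xe ⇒ #14
  target = base 0x3106 + off 0x00 + 2 + imm 14 = 0x3116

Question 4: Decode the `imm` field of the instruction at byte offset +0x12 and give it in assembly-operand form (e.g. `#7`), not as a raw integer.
off 0x12: read e9 14 as little → 0x14e9
  op=0x14e9>>10=0x5 ⇒ andi (RI)
  [9:7] rd=1 = b
  [6:0] imm=105 = #105

#105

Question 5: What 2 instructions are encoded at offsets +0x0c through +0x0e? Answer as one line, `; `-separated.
+0x0c: 02 00 ⇒ word 0x0002 (little)
  op=0x0002>>10=0x0 ⇒ bl (J)
  [9:0] imm=2 = #2
+0x0e: fe bb ⇒ word 0xbbfe (little)
  op=0xbbfe>>10=0x2e ⇒ beq (J)
  [9:0] imm=1022 (s10→-2) = #-2

bl #2; beq #-2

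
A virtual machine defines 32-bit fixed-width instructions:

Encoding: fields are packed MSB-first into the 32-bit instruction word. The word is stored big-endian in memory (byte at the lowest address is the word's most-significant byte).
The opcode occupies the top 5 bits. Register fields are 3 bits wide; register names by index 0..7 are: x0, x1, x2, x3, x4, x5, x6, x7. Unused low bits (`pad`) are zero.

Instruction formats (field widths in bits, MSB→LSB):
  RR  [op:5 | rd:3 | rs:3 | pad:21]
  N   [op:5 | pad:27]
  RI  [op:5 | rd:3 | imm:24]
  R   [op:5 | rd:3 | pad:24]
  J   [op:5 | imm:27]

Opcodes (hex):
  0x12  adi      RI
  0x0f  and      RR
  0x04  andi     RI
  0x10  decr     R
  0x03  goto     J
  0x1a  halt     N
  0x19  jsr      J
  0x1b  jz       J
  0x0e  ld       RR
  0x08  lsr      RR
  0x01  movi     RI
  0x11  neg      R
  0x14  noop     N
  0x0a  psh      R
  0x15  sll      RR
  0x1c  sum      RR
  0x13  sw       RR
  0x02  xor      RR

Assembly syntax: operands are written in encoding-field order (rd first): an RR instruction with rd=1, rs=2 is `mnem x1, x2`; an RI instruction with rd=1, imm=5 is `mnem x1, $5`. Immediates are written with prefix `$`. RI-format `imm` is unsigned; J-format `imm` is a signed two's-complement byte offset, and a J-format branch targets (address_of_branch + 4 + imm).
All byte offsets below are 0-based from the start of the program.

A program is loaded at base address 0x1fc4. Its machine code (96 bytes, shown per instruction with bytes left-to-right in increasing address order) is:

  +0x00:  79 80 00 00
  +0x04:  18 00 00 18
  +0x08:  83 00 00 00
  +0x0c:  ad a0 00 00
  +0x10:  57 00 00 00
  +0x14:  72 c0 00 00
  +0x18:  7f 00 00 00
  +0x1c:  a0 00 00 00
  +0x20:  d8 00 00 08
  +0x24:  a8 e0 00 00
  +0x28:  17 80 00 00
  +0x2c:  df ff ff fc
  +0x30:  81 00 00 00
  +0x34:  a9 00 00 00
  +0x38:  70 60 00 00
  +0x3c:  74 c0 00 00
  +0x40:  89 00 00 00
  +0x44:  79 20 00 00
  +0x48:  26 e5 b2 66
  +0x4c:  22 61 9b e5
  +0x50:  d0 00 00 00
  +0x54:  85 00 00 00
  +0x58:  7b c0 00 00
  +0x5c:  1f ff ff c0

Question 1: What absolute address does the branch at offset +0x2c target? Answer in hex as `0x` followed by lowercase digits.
0x1ff0

[2c] df ff ff fc → 0xdffffffc
  opcode bits[31:27]=0x1b: jz/J
  [26:0] imm=134217724 (s27→-4) = $-4
  target = base 0x1fc4 + off 0x2c + 4 + imm -4 = 0x1ff0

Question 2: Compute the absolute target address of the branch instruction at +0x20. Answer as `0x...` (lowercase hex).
0x1ff0

+0x20: d8 00 00 08 ⇒ word 0xd8000008 (big)
  op=0xd8000008>>27=0x1b ⇒ jz (J)
  imm: (w>>0)&0x7ffffff=0x8 → $8
  target = base 0x1fc4 + off 0x20 + 4 + imm 8 = 0x1ff0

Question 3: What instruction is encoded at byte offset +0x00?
[00] 79 80 00 00 → 0x79800000
  top 5b → 0xf → and [RR]
  rd@[26:24]=0x1 ⇒ x1
  rs@[23:21]=0x4 ⇒ x4

and x1, x4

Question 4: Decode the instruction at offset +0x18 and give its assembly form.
[18] 7f 00 00 00 → 0x7f000000
  op=0x7f000000>>27=0xf ⇒ and (RR)
  rd@[26:24]=0x7 ⇒ x7
  rs@[23:21]=0x0 ⇒ x0

and x7, x0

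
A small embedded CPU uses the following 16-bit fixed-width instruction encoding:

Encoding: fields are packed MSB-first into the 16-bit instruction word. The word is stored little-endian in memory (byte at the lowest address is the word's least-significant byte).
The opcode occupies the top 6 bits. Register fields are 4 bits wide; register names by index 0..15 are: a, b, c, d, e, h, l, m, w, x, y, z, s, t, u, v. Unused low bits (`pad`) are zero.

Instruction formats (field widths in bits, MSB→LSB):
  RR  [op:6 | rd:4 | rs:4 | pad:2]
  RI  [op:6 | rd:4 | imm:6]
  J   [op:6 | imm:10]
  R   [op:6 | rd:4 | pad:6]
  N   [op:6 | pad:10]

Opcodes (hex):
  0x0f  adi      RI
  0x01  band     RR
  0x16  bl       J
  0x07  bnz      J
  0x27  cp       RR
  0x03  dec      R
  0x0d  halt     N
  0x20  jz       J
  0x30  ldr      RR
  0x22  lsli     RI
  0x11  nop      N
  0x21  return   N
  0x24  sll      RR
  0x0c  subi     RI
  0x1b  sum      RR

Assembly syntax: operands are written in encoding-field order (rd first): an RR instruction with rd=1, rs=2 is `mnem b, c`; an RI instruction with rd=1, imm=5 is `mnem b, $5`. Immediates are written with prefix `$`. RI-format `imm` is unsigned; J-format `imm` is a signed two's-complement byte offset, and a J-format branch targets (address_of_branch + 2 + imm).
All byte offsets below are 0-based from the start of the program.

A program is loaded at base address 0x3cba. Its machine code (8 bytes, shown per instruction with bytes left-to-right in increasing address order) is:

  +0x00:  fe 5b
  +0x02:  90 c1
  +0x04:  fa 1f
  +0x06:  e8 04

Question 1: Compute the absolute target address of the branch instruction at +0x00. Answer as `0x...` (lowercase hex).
[00] fe 5b → 0x5bfe
  top 6b → 0x16 → bl [J]
  imm: (w>>0)&0x3ff=0x3fe (s10→-2) → $-2
  target = base 0x3cba + off 0x00 + 2 + imm -2 = 0x3cba

0x3cba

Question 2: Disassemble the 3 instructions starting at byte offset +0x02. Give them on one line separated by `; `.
+0x02: 90 c1 ⇒ word 0xc190 (little)
  op=0xc190>>10=0x30 ⇒ ldr (RR)
  [9:6] rd=6 = l
  [5:2] rs=4 = e
+0x04: fa 1f ⇒ word 0x1ffa (little)
  op=0x1ffa>>10=0x7 ⇒ bnz (J)
  [9:0] imm=1018 (s10→-6) = $-6
+0x06: e8 04 ⇒ word 0x04e8 (little)
  op=0x04e8>>10=0x1 ⇒ band (RR)
  [9:6] rd=3 = d
  [5:2] rs=10 = y

ldr l, e; bnz $-6; band d, y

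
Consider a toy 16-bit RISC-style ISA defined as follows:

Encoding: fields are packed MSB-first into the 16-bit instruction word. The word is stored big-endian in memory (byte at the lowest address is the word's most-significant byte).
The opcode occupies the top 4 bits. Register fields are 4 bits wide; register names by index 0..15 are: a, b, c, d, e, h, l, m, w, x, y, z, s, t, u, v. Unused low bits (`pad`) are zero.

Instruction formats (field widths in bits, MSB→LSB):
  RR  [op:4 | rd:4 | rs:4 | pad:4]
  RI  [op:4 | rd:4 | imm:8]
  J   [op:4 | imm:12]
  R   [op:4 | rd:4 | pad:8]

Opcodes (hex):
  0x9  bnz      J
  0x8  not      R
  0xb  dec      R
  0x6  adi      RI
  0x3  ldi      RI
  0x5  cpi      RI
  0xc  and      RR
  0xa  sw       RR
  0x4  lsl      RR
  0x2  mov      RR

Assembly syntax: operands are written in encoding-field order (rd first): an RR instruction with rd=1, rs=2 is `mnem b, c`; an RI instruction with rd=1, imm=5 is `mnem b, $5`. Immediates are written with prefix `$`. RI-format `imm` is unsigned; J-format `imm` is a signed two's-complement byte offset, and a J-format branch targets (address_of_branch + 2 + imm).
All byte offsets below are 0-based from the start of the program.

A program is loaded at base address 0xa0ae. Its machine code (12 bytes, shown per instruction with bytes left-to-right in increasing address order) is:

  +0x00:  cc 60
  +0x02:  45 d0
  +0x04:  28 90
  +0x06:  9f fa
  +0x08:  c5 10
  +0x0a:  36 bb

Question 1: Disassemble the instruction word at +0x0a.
ldi l, $187

off 0x0a: read 36 bb as big → 0x36bb
  op=0x36bb>>12=0x3 ⇒ ldi (RI)
  [11:8] rd=6 = l
  [7:0] imm=187 = $187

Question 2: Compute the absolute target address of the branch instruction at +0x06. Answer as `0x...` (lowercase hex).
[06] 9f fa → 0x9ffa
  opcode bits[15:12]=0x9: bnz/J
  [11:0] imm=4090 (s12→-6) = $-6
  target = base 0xa0ae + off 0x06 + 2 + imm -6 = 0xa0b0

0xa0b0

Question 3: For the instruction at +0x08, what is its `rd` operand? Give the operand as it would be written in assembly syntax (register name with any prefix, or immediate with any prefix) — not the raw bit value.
[08] c5 10 → 0xc510
  opcode bits[15:12]=0xc: and/RR
  rd@[11:8]=0x5 ⇒ h
  rs@[7:4]=0x1 ⇒ b

h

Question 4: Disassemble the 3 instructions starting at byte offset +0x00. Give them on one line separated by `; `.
off 0x00: read cc 60 as big → 0xcc60
  top 4b → 0xc → and [RR]
  rd: (w>>8)&0xf=0xc → s
  rs: (w>>4)&0xf=0x6 → l
off 0x02: read 45 d0 as big → 0x45d0
  top 4b → 0x4 → lsl [RR]
  rd: (w>>8)&0xf=0x5 → h
  rs: (w>>4)&0xf=0xd → t
off 0x04: read 28 90 as big → 0x2890
  top 4b → 0x2 → mov [RR]
  rd: (w>>8)&0xf=0x8 → w
  rs: (w>>4)&0xf=0x9 → x

and s, l; lsl h, t; mov w, x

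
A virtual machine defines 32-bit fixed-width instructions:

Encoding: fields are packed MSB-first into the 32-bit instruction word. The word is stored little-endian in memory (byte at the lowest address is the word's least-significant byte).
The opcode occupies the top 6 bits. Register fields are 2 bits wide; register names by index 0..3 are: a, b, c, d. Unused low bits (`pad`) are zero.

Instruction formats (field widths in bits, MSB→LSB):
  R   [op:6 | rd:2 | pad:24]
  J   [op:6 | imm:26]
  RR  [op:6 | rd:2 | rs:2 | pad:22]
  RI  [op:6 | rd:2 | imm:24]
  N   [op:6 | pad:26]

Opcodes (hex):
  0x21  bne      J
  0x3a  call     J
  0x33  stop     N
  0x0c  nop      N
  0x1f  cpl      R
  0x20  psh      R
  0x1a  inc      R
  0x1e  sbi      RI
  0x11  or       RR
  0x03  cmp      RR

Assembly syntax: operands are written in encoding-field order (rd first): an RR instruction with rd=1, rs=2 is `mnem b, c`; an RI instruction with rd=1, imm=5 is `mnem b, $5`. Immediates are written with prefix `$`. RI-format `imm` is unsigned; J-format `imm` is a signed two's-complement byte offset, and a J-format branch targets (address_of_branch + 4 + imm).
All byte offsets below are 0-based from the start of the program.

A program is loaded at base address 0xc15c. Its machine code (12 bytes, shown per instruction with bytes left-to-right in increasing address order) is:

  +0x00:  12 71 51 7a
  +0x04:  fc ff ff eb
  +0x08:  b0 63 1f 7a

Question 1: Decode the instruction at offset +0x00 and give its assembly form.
sbi c, $5337362

[00] 12 71 51 7a → 0x7a517112
  op=0x7a517112>>26=0x1e ⇒ sbi (RI)
  rd@[25:24]=0x2 ⇒ c
  imm@[23:0]=0x517112 ⇒ $5337362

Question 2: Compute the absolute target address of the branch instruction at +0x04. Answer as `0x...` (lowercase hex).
0xc160

@+04  little-endian(fc ff ff eb) = 0xebfffffc
  op=0xebfffffc>>26=0x3a ⇒ call (J)
  imm: (w>>0)&0x3ffffff=0x3fffffc (s26→-4) → $-4
  target = base 0xc15c + off 0x04 + 4 + imm -4 = 0xc160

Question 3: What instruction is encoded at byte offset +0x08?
[08] b0 63 1f 7a → 0x7a1f63b0
  opcode bits[31:26]=0x1e: sbi/RI
  [25:24] rd=2 = c
  [23:0] imm=2057136 = $2057136

sbi c, $2057136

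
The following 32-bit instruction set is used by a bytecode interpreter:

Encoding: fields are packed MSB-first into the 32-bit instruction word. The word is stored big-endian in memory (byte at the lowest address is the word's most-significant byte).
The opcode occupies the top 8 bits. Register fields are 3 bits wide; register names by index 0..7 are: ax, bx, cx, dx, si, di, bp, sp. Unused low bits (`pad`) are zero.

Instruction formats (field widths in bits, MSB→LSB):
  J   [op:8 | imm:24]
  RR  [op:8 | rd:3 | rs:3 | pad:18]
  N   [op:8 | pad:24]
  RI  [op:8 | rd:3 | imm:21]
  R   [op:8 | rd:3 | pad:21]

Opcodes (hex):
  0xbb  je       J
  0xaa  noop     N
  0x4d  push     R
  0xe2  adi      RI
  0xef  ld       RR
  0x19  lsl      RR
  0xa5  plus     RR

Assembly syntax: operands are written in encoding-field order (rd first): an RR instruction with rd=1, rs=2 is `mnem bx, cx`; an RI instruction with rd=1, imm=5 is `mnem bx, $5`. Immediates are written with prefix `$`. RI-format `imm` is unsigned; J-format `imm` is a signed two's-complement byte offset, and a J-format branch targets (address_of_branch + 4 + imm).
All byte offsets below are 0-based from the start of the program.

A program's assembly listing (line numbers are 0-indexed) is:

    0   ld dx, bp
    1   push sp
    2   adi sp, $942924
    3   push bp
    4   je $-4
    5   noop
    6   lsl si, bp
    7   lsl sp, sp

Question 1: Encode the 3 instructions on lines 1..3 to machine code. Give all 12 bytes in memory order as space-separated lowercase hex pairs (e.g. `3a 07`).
4d e0 00 00 e2 ee 63 4c 4d c0 00 00

line 1 (push): pack op=0x4d:8|rd=7:3|pad=0:21 = 0x4de00000; big→ 4d e0 00 00
line 2 (adi): pack op=0xe2:8|rd=7:3|imm=942924:21 = 0xe2ee634c; big→ e2 ee 63 4c
line 3 (push): pack op=0x4d:8|rd=6:3|pad=0:21 = 0x4dc00000; big→ 4d c0 00 00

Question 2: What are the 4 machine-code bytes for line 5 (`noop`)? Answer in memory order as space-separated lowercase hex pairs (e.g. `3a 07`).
aa 00 00 00

L5: noop op=0xaa:8|pad=0:24 ⇒ 0xaa000000 ⇒ big aa 00 00 00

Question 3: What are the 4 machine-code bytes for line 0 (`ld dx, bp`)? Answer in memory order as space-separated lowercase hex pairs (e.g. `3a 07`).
ef 78 00 00

L0: ld op=0xef:8|rd=3:3|rs=6:3|pad=0:18 ⇒ 0xef780000 ⇒ big ef 78 00 00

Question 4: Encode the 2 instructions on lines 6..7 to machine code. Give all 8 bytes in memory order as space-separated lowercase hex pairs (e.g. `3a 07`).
19 98 00 00 19 fc 00 00

L6: lsl op=0x19:8|rd=4:3|rs=6:3|pad=0:18 ⇒ 0x19980000 ⇒ big 19 98 00 00
L7: lsl op=0x19:8|rd=7:3|rs=7:3|pad=0:18 ⇒ 0x19fc0000 ⇒ big 19 fc 00 00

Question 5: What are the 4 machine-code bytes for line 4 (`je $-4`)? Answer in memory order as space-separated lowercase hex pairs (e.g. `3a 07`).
bb ff ff fc

line 4 (je): pack op=0xbb:8|imm=-4:24 = 0xbbfffffc; big→ bb ff ff fc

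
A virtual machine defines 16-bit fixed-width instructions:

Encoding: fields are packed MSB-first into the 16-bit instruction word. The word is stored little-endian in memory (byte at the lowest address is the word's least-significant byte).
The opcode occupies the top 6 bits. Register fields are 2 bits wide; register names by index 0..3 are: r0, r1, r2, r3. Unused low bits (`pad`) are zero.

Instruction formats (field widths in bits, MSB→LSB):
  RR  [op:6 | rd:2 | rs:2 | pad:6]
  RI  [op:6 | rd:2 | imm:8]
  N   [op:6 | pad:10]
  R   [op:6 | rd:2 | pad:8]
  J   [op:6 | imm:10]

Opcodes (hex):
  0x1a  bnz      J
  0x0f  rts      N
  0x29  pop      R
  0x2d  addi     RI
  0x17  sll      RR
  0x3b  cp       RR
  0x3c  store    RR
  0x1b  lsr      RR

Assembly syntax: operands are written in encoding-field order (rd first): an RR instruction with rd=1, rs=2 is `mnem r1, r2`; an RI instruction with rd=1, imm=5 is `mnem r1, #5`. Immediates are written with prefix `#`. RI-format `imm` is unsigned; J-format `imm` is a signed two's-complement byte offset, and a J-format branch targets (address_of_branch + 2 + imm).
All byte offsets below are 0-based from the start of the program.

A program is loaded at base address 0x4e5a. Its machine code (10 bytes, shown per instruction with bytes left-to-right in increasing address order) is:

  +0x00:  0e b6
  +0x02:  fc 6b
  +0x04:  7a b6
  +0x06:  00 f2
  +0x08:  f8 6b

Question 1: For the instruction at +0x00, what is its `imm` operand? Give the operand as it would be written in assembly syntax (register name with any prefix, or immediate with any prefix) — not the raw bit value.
#14

@+00  little-endian(0e b6) = 0xb60e
  top 6b → 0x2d → addi [RI]
  rd@[9:8]=0x2 ⇒ r2
  imm@[7:0]=0xe ⇒ #14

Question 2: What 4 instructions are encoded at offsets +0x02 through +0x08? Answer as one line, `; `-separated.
[02] fc 6b → 0x6bfc
  op=0x6bfc>>10=0x1a ⇒ bnz (J)
  imm: (w>>0)&0x3ff=0x3fc (s10→-4) → #-4
[04] 7a b6 → 0xb67a
  op=0xb67a>>10=0x2d ⇒ addi (RI)
  rd: (w>>8)&0x3=0x2 → r2
  imm: (w>>0)&0xff=0x7a → #122
[06] 00 f2 → 0xf200
  op=0xf200>>10=0x3c ⇒ store (RR)
  rd: (w>>8)&0x3=0x2 → r2
  rs: (w>>6)&0x3=0x0 → r0
[08] f8 6b → 0x6bf8
  op=0x6bf8>>10=0x1a ⇒ bnz (J)
  imm: (w>>0)&0x3ff=0x3f8 (s10→-8) → #-8

bnz #-4; addi r2, #122; store r2, r0; bnz #-8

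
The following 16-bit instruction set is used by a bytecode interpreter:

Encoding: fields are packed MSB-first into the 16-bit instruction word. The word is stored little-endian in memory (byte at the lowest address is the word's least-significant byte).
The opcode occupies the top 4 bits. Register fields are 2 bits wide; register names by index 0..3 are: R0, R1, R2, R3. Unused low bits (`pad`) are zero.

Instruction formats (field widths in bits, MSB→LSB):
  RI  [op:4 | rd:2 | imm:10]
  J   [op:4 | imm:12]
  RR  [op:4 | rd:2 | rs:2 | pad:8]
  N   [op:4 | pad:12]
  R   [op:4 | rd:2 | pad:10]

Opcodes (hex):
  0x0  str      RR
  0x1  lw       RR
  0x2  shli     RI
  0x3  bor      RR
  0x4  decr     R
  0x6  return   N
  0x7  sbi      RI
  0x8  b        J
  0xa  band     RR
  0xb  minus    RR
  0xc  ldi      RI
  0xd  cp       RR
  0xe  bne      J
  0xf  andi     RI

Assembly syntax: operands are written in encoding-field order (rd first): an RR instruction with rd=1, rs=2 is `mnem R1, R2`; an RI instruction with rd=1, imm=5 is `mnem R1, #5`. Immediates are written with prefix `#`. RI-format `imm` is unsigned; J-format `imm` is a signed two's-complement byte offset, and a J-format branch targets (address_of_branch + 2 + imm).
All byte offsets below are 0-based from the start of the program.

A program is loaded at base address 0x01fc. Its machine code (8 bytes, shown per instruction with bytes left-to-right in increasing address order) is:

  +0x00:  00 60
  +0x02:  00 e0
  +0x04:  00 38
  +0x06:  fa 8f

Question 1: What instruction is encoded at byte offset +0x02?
+0x02: 00 e0 ⇒ word 0xe000 (little)
  opcode bits[15:12]=0xe: bne/J
  imm@[11:0]=0x0 ⇒ #0

bne #0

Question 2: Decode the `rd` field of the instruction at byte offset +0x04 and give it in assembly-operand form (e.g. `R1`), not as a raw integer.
R2

@+04  little-endian(00 38) = 0x3800
  op=0x3800>>12=0x3 ⇒ bor (RR)
  [11:10] rd=2 = R2
  [9:8] rs=0 = R0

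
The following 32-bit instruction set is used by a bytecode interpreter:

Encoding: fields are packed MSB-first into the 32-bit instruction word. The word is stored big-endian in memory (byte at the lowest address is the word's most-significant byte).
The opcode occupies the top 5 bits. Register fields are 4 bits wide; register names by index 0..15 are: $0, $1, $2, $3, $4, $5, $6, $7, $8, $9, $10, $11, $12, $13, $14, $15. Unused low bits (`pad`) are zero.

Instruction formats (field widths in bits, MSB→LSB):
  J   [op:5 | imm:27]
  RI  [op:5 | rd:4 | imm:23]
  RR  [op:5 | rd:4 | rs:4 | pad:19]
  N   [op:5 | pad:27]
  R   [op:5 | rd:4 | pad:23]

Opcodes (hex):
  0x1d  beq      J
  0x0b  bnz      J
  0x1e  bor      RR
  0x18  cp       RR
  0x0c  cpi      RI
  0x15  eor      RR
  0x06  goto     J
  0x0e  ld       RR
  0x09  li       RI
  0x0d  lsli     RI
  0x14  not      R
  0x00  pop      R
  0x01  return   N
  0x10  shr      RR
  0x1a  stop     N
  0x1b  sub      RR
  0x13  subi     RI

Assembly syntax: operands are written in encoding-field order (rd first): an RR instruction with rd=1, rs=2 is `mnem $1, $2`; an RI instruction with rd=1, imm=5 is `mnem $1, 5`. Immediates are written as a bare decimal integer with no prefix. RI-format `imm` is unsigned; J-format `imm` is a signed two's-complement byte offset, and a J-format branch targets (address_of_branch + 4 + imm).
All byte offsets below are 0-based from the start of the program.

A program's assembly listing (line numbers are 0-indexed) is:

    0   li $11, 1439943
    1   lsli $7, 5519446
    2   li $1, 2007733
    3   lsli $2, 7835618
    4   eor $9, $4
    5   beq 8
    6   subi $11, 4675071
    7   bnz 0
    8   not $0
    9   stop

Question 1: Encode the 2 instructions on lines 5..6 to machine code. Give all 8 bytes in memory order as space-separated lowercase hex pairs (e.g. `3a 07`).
5. beq fields op=0x1d:5|imm=8:27 → word e8000008h → e8 00 00 08
6. subi fields op=0x13:5|rd=11:4|imm=4675071:23 → word 9dc755ffh → 9d c7 55 ff

e8 00 00 08 9d c7 55 ff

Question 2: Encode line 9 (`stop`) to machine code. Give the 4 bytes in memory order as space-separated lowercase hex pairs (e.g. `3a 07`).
9. stop fields op=0x1a:5|pad=0:27 → word d0000000h → d0 00 00 00

d0 00 00 00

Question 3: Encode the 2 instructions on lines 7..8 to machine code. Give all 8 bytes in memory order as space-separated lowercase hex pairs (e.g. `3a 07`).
line 7 (bnz): pack op=0xb:5|imm=0:27 = 0x58000000; big→ 58 00 00 00
line 8 (not): pack op=0x14:5|rd=0:4|pad=0:23 = 0xa0000000; big→ a0 00 00 00

58 00 00 00 a0 00 00 00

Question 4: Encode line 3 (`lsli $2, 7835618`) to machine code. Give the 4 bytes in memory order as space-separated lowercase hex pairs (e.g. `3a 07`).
L3: lsli op=0xd:5|rd=2:4|imm=7835618:23 ⇒ 0x69778fe2 ⇒ big 69 77 8f e2

69 77 8f e2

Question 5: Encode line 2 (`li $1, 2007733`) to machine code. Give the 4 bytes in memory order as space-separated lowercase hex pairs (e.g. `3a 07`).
line 2 (li): pack op=0x9:5|rd=1:4|imm=2007733:23 = 0x489ea2b5; big→ 48 9e a2 b5

48 9e a2 b5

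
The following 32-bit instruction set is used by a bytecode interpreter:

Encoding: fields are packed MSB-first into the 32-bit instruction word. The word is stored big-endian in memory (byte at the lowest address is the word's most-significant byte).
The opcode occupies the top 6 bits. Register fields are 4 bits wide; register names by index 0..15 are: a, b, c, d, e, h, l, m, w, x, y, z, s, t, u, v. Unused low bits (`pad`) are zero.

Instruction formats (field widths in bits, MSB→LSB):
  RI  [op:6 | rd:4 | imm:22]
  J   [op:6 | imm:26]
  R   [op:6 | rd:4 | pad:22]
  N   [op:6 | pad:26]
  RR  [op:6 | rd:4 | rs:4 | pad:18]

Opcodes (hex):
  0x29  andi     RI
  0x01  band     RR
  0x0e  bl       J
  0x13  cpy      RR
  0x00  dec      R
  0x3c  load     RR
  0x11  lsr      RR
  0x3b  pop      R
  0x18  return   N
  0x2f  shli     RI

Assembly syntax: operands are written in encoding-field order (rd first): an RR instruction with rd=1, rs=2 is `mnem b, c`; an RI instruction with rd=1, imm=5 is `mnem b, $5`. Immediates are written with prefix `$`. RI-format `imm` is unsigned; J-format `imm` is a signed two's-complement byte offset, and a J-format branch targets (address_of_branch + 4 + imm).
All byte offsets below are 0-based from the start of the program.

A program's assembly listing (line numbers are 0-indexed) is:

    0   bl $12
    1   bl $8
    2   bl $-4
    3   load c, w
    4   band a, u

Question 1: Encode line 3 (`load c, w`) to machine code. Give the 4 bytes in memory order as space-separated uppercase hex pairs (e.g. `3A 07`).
L3: load op=0x3c:6|rd=2:4|rs=8:4|pad=0:18 ⇒ 0xf0a00000 ⇒ big f0 a0 00 00

F0 A0 00 00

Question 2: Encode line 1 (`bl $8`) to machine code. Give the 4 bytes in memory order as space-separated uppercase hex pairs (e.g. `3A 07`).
38 00 00 08

line 1 (bl): pack op=0xe:6|imm=8:26 = 0x38000008; big→ 38 00 00 08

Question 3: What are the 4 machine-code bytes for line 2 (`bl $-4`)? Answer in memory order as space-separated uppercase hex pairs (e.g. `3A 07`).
2. bl fields op=0xe:6|imm=-4:26 → word 3bfffffch → 3b ff ff fc

3B FF FF FC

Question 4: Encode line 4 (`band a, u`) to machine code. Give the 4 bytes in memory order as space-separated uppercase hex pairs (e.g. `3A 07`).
04 38 00 00

4. band fields op=0x1:6|rd=0:4|rs=14:4|pad=0:18 → word 04380000h → 04 38 00 00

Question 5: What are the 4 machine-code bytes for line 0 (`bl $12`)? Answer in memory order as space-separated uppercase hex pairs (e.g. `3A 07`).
38 00 00 0C

line 0 (bl): pack op=0xe:6|imm=12:26 = 0x3800000c; big→ 38 00 00 0c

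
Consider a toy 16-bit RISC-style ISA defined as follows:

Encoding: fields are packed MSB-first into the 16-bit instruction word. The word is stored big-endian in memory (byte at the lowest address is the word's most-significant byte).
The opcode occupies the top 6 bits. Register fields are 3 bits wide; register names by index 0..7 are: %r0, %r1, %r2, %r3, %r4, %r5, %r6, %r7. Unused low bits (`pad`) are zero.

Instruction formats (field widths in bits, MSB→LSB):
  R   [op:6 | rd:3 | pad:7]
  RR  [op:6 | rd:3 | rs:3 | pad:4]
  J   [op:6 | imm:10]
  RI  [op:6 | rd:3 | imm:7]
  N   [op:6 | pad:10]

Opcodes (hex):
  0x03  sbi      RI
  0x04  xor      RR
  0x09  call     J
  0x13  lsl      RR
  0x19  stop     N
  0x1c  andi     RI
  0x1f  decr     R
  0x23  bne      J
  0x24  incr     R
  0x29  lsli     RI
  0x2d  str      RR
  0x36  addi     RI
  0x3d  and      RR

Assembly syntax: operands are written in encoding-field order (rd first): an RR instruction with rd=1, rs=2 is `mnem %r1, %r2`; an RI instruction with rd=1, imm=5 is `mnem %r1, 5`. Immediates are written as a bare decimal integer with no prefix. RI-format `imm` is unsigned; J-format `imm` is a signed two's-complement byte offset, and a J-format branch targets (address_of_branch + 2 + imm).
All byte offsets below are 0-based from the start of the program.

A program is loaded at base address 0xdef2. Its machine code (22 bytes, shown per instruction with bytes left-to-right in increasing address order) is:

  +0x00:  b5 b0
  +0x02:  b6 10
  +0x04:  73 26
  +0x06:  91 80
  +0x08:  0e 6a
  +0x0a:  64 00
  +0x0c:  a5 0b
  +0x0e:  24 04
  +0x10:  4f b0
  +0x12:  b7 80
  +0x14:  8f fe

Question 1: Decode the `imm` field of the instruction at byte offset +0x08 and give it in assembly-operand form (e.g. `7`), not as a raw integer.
[08] 0e 6a → 0x0e6a
  opcode bits[15:10]=0x3: sbi/RI
  rd: (w>>7)&0x7=0x4 → %r4
  imm: (w>>0)&0x7f=0x6a → 106

106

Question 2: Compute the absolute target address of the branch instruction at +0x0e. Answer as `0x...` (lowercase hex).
[0e] 24 04 → 0x2404
  opcode bits[15:10]=0x9: call/J
  imm@[9:0]=0x4 ⇒ 4
  target = base 0xdef2 + off 0x0e + 2 + imm 4 = 0xdf06

0xdf06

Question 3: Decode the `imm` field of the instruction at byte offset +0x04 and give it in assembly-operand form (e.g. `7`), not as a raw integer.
38

+0x04: 73 26 ⇒ word 0x7326 (big)
  op=0x7326>>10=0x1c ⇒ andi (RI)
  rd@[9:7]=0x6 ⇒ %r6
  imm@[6:0]=0x26 ⇒ 38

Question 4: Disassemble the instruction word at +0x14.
[14] 8f fe → 0x8ffe
  op=0x8ffe>>10=0x23 ⇒ bne (J)
  imm: (w>>0)&0x3ff=0x3fe (s10→-2) → -2

bne -2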